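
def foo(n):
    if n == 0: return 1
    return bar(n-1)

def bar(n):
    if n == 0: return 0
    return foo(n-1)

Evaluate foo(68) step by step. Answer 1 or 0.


foo(68) = bar(67)
bar(67) = foo(66)
foo(66) = bar(65)
bar(65) = foo(64)
foo(64) = bar(63)
bar(63) = foo(62)
foo(62) = bar(61)
bar(61) = foo(60)
foo(60) = bar(59)
bar(59) = foo(58)
foo(58) = bar(57)
bar(57) = foo(56)
foo(56) = bar(55)
bar(55) = foo(54)
foo(54) = bar(53)
bar(53) = foo(52)
foo(52) = bar(51)
bar(51) = foo(50)
foo(50) = bar(49)
bar(49) = foo(48)
foo(48) = bar(47)
bar(47) = foo(46)
foo(46) = bar(45)
bar(45) = foo(44)
foo(44) = bar(43)
bar(43) = foo(42)
foo(42) = bar(41)
bar(41) = foo(40)
foo(40) = bar(39)
bar(39) = foo(38)
foo(38) = bar(37)
bar(37) = foo(36)
foo(36) = bar(35)
bar(35) = foo(34)
foo(34) = bar(33)
bar(33) = foo(32)
foo(32) = bar(31)
bar(31) = foo(30)
foo(30) = bar(29)
bar(29) = foo(28)
foo(28) = bar(27)
bar(27) = foo(26)
foo(26) = bar(25)
bar(25) = foo(24)
foo(24) = bar(23)
bar(23) = foo(22)
foo(22) = bar(21)
bar(21) = foo(20)
foo(20) = bar(19)
bar(19) = foo(18)
foo(18) = bar(17)
bar(17) = foo(16)
foo(16) = bar(15)
bar(15) = foo(14)
foo(14) = bar(13)
bar(13) = foo(12)
foo(12) = bar(11)
bar(11) = foo(10)
foo(10) = bar(9)
bar(9) = foo(8)
foo(8) = bar(7)
bar(7) = foo(6)
foo(6) = bar(5)
bar(5) = foo(4)
foo(4) = bar(3)
bar(3) = foo(2)
foo(2) = bar(1)
bar(1) = foo(0)
foo(0) = 1  (base case)
Result: 1

1


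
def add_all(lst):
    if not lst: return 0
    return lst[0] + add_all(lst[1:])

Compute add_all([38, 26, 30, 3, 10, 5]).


add_all([38, 26, 30, 3, 10, 5]) = 38 + add_all([26, 30, 3, 10, 5])
add_all([26, 30, 3, 10, 5]) = 26 + add_all([30, 3, 10, 5])
add_all([30, 3, 10, 5]) = 30 + add_all([3, 10, 5])
add_all([3, 10, 5]) = 3 + add_all([10, 5])
add_all([10, 5]) = 10 + add_all([5])
add_all([5]) = 5 + add_all([])
add_all([]) = 0  (base case)
Total: 38 + 26 + 30 + 3 + 10 + 5 + 0 = 112

112


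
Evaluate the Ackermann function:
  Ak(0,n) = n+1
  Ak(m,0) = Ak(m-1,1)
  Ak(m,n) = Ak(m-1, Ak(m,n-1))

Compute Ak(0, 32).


Ak(0, 32) = 33
Result: Ak(0, 32) = 33

33


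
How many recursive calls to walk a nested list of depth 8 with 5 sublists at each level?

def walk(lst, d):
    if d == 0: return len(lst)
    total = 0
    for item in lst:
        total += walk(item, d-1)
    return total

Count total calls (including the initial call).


At depth 0 (root): 1 call
At depth 1: each of 1 parents calls walk on 5 children = 5 calls
At depth 2: each of 5 parents calls walk on 5 children = 25 calls
At depth 3: each of 25 parents calls walk on 5 children = 125 calls
At depth 4: each of 125 parents calls walk on 5 children = 625 calls
At depth 5: each of 625 parents calls walk on 5 children = 3125 calls
At depth 6: each of 3125 parents calls walk on 5 children = 15625 calls
At depth 7: each of 15625 parents calls walk on 5 children = 78125 calls
At depth 8: each of 78125 parents calls walk on 5 children = 390625 calls
Total: 1 + 5 + 25 + 125 + 625 + 3125 + 15625 + 78125 + 390625 = 488281

488281


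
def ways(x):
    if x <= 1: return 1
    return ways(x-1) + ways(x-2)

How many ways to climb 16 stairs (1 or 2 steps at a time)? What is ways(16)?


Building up from base cases:
ways(0) = 1
ways(1) = 1
ways(2) = ways(1) + ways(0) = 1 + 1 = 2
ways(3) = ways(2) + ways(1) = 2 + 1 = 3
ways(4) = ways(3) + ways(2) = 3 + 2 = 5
ways(5) = ways(4) + ways(3) = 5 + 3 = 8
ways(6) = ways(5) + ways(4) = 8 + 5 = 13
ways(7) = ways(6) + ways(5) = 13 + 8 = 21
ways(8) = ways(7) + ways(6) = 21 + 13 = 34
ways(9) = ways(8) + ways(7) = 34 + 21 = 55
ways(10) = ways(9) + ways(8) = 55 + 34 = 89
ways(11) = ways(10) + ways(9) = 89 + 55 = 144
ways(12) = ways(11) + ways(10) = 144 + 89 = 233
ways(13) = ways(12) + ways(11) = 233 + 144 = 377
ways(14) = ways(13) + ways(12) = 377 + 233 = 610
ways(15) = ways(14) + ways(13) = 610 + 377 = 987
ways(16) = ways(15) + ways(14) = 987 + 610 = 1597

1597


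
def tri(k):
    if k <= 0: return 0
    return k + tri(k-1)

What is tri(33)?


tri(33)
= 33 + 32 + 31 + 30 + 29 + 28 + 27 + 26 + 25 + 24 + 23 + 22 + 21 + 20 + 19 + 18 + 17 + 16 + 15 + 14 + 13 + 12 + 11 + 10 + 9 + 8 + 7 + 6 + 5 + 4 + 3 + 2 + 1 + tri(0)
= 33 + 32 + 31 + 30 + 29 + 28 + 27 + 26 + 25 + 24 + 23 + 22 + 21 + 20 + 19 + 18 + 17 + 16 + 15 + 14 + 13 + 12 + 11 + 10 + 9 + 8 + 7 + 6 + 5 + 4 + 3 + 2 + 1 + 0
= 561

561


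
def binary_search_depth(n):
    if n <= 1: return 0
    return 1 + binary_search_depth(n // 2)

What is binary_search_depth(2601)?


2601 / 2 = 1300
1300 / 2 = 650
650 / 2 = 325
325 / 2 = 162
162 / 2 = 81
81 / 2 = 40
40 / 2 = 20
20 / 2 = 10
10 / 2 = 5
5 / 2 = 2
2 / 2 = 1
Reached 1 after 11 halvings

11


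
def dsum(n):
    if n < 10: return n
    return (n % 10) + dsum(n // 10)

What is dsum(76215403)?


dsum(76215403) = 3 + dsum(7621540)
dsum(7621540) = 0 + dsum(762154)
dsum(762154) = 4 + dsum(76215)
dsum(76215) = 5 + dsum(7621)
dsum(7621) = 1 + dsum(762)
dsum(762) = 2 + dsum(76)
dsum(76) = 6 + dsum(7)
dsum(7) = 7  (base case)
Total: 3 + 0 + 4 + 5 + 1 + 2 + 6 + 7 = 28

28


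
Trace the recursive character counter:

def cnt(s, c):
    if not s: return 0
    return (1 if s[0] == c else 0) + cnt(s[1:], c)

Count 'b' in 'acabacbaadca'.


s[0]='a' != 'b' -> 0
s[0]='c' != 'b' -> 0
s[0]='a' != 'b' -> 0
s[0]='b' == 'b' -> 1
s[0]='a' != 'b' -> 0
s[0]='c' != 'b' -> 0
s[0]='b' == 'b' -> 1
s[0]='a' != 'b' -> 0
s[0]='a' != 'b' -> 0
s[0]='d' != 'b' -> 0
s[0]='c' != 'b' -> 0
s[0]='a' != 'b' -> 0
Sum: 0 + 0 + 0 + 1 + 0 + 0 + 1 + 0 + 0 + 0 + 0 + 0 = 2

2


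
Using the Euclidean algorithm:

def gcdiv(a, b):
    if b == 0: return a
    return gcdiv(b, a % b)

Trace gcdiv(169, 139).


gcdiv(169, 139) = gcdiv(139, 30)
gcdiv(139, 30) = gcdiv(30, 19)
gcdiv(30, 19) = gcdiv(19, 11)
gcdiv(19, 11) = gcdiv(11, 8)
gcdiv(11, 8) = gcdiv(8, 3)
gcdiv(8, 3) = gcdiv(3, 2)
gcdiv(3, 2) = gcdiv(2, 1)
gcdiv(2, 1) = gcdiv(1, 0)
gcdiv(1, 0) = 1  (base case)

1


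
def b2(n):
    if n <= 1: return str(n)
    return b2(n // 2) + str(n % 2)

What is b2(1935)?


b2(1935) = b2(967) + '1'
b2(967) = b2(483) + '1'
b2(483) = b2(241) + '1'
b2(241) = b2(120) + '1'
b2(120) = b2(60) + '0'
b2(60) = b2(30) + '0'
b2(30) = b2(15) + '0'
b2(15) = b2(7) + '1'
b2(7) = b2(3) + '1'
b2(3) = b2(1) + '1'
b2(1) = '1'  (base case)
Concatenating: '1' + '1' + '1' + '1' + '0' + '0' + '0' + '1' + '1' + '1' + '1' = '11110001111'

11110001111


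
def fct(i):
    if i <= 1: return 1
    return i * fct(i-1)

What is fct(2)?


fct(2)
= 2 * fct(1)
= 2 * 1
= 2

2


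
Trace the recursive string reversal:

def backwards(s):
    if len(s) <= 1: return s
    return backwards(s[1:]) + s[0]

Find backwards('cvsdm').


backwards('cvsdm') = backwards('vsdm') + 'c'
backwards('vsdm') = backwards('sdm') + 'v'
backwards('sdm') = backwards('dm') + 's'
backwards('dm') = backwards('m') + 'd'
backwards('m') = 'm'  (base case)
Concatenating: 'm' + 'd' + 's' + 'v' + 'c' = 'mdsvc'

mdsvc


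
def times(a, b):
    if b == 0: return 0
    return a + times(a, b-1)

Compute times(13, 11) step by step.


times(13, 11) = 13 + times(13, 10)
times(13, 10) = 13 + times(13, 9)
times(13, 9) = 13 + times(13, 8)
times(13, 8) = 13 + times(13, 7)
times(13, 7) = 13 + times(13, 6)
times(13, 6) = 13 + times(13, 5)
times(13, 5) = 13 + times(13, 4)
times(13, 4) = 13 + times(13, 3)
times(13, 3) = 13 + times(13, 2)
times(13, 2) = 13 + times(13, 1)
times(13, 1) = 13 + times(13, 0)
times(13, 0) = 0  (base case)
Total: 13 + 13 + 13 + 13 + 13 + 13 + 13 + 13 + 13 + 13 + 13 + 0 = 143

143


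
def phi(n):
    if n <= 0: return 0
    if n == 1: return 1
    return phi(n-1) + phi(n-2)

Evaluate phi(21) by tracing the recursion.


Computing phi(21) bottom-up:
phi(0) = 0
phi(1) = 1
phi(2) = phi(1) + phi(0) = 1 + 0 = 1
phi(3) = phi(2) + phi(1) = 1 + 1 = 2
phi(4) = phi(3) + phi(2) = 2 + 1 = 3
phi(5) = phi(4) + phi(3) = 3 + 2 = 5
phi(6) = phi(5) + phi(4) = 5 + 3 = 8
phi(7) = phi(6) + phi(5) = 8 + 5 = 13
phi(8) = phi(7) + phi(6) = 13 + 8 = 21
phi(9) = phi(8) + phi(7) = 21 + 13 = 34
phi(10) = phi(9) + phi(8) = 34 + 21 = 55
phi(11) = phi(10) + phi(9) = 55 + 34 = 89
phi(12) = phi(11) + phi(10) = 89 + 55 = 144
phi(13) = phi(12) + phi(11) = 144 + 89 = 233
phi(14) = phi(13) + phi(12) = 233 + 144 = 377
phi(15) = phi(14) + phi(13) = 377 + 233 = 610
phi(16) = phi(15) + phi(14) = 610 + 377 = 987
phi(17) = phi(16) + phi(15) = 987 + 610 = 1597
phi(18) = phi(17) + phi(16) = 1597 + 987 = 2584
phi(19) = phi(18) + phi(17) = 2584 + 1597 = 4181
phi(20) = phi(19) + phi(18) = 4181 + 2584 = 6765
phi(21) = phi(20) + phi(19) = 6765 + 4181 = 10946

10946


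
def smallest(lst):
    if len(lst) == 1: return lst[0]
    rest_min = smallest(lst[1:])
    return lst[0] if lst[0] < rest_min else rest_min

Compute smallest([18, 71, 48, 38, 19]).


smallest([18, 71, 48, 38, 19]): compare 18 with smallest([71, 48, 38, 19])
smallest([71, 48, 38, 19]): compare 71 with smallest([48, 38, 19])
smallest([48, 38, 19]): compare 48 with smallest([38, 19])
smallest([38, 19]): compare 38 with smallest([19])
smallest([19]) = 19  (base case)
Compare 38 with 19 -> 19
Compare 48 with 19 -> 19
Compare 71 with 19 -> 19
Compare 18 with 19 -> 18

18


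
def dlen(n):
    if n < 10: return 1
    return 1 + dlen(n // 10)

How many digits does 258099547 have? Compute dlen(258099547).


dlen(258099547) = 1 + dlen(25809954)
dlen(25809954) = 1 + dlen(2580995)
dlen(2580995) = 1 + dlen(258099)
dlen(258099) = 1 + dlen(25809)
dlen(25809) = 1 + dlen(2580)
dlen(2580) = 1 + dlen(258)
dlen(258) = 1 + dlen(25)
dlen(25) = 1 + dlen(2)
dlen(2) = 1  (base case: 2 < 10)
Unwinding: 1 + 1 + 1 + 1 + 1 + 1 + 1 + 1 + 1 = 9

9


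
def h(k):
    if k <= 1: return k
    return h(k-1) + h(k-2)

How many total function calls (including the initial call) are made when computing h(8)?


Let C(n) = total calls for h(n)
C(0) = 1, C(1) = 1
C(2) = 1 + C(1) + C(0) = 1 + 1 + 1 = 3
C(3) = 1 + C(2) + C(1) = 1 + 3 + 1 = 5
C(4) = 1 + C(3) + C(2) = 1 + 5 + 3 = 9
C(5) = 1 + C(4) + C(3) = 1 + 9 + 5 = 15
C(6) = 1 + C(5) + C(4) = 1 + 15 + 9 = 25
C(7) = 1 + C(6) + C(5) = 1 + 25 + 15 = 41
C(8) = 1 + C(7) + C(6) = 1 + 41 + 25 = 67

67


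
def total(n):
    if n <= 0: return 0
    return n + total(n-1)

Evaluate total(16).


total(16)
= 16 + 15 + 14 + 13 + 12 + 11 + 10 + 9 + 8 + 7 + 6 + 5 + 4 + 3 + 2 + 1 + total(0)
= 16 + 15 + 14 + 13 + 12 + 11 + 10 + 9 + 8 + 7 + 6 + 5 + 4 + 3 + 2 + 1 + 0
= 136

136


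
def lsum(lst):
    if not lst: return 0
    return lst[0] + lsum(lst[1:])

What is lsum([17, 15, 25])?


lsum([17, 15, 25]) = 17 + lsum([15, 25])
lsum([15, 25]) = 15 + lsum([25])
lsum([25]) = 25 + lsum([])
lsum([]) = 0  (base case)
Total: 17 + 15 + 25 + 0 = 57

57


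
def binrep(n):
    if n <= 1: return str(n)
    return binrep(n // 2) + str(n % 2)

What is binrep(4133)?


binrep(4133) = binrep(2066) + '1'
binrep(2066) = binrep(1033) + '0'
binrep(1033) = binrep(516) + '1'
binrep(516) = binrep(258) + '0'
binrep(258) = binrep(129) + '0'
binrep(129) = binrep(64) + '1'
binrep(64) = binrep(32) + '0'
binrep(32) = binrep(16) + '0'
binrep(16) = binrep(8) + '0'
binrep(8) = binrep(4) + '0'
binrep(4) = binrep(2) + '0'
binrep(2) = binrep(1) + '0'
binrep(1) = '1'  (base case)
Concatenating: '1' + '0' + '0' + '0' + '0' + '0' + '0' + '1' + '0' + '0' + '1' + '0' + '1' = '1000000100101'

1000000100101


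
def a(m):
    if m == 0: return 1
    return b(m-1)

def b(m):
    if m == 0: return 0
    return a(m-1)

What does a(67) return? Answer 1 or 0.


a(67) = b(66)
b(66) = a(65)
a(65) = b(64)
b(64) = a(63)
a(63) = b(62)
b(62) = a(61)
a(61) = b(60)
b(60) = a(59)
a(59) = b(58)
b(58) = a(57)
a(57) = b(56)
b(56) = a(55)
a(55) = b(54)
b(54) = a(53)
a(53) = b(52)
b(52) = a(51)
a(51) = b(50)
b(50) = a(49)
a(49) = b(48)
b(48) = a(47)
a(47) = b(46)
b(46) = a(45)
a(45) = b(44)
b(44) = a(43)
a(43) = b(42)
b(42) = a(41)
a(41) = b(40)
b(40) = a(39)
a(39) = b(38)
b(38) = a(37)
a(37) = b(36)
b(36) = a(35)
a(35) = b(34)
b(34) = a(33)
a(33) = b(32)
b(32) = a(31)
a(31) = b(30)
b(30) = a(29)
a(29) = b(28)
b(28) = a(27)
a(27) = b(26)
b(26) = a(25)
a(25) = b(24)
b(24) = a(23)
a(23) = b(22)
b(22) = a(21)
a(21) = b(20)
b(20) = a(19)
a(19) = b(18)
b(18) = a(17)
a(17) = b(16)
b(16) = a(15)
a(15) = b(14)
b(14) = a(13)
a(13) = b(12)
b(12) = a(11)
a(11) = b(10)
b(10) = a(9)
a(9) = b(8)
b(8) = a(7)
a(7) = b(6)
b(6) = a(5)
a(5) = b(4)
b(4) = a(3)
a(3) = b(2)
b(2) = a(1)
a(1) = b(0)
b(0) = 0  (base case)
Result: 0

0


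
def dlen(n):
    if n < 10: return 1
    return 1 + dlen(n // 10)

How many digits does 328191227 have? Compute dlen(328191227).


dlen(328191227) = 1 + dlen(32819122)
dlen(32819122) = 1 + dlen(3281912)
dlen(3281912) = 1 + dlen(328191)
dlen(328191) = 1 + dlen(32819)
dlen(32819) = 1 + dlen(3281)
dlen(3281) = 1 + dlen(328)
dlen(328) = 1 + dlen(32)
dlen(32) = 1 + dlen(3)
dlen(3) = 1  (base case: 3 < 10)
Unwinding: 1 + 1 + 1 + 1 + 1 + 1 + 1 + 1 + 1 = 9

9


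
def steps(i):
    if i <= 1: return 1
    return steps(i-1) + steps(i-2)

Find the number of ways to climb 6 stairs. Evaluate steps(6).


Building up from base cases:
steps(0) = 1
steps(1) = 1
steps(2) = steps(1) + steps(0) = 1 + 1 = 2
steps(3) = steps(2) + steps(1) = 2 + 1 = 3
steps(4) = steps(3) + steps(2) = 3 + 2 = 5
steps(5) = steps(4) + steps(3) = 5 + 3 = 8
steps(6) = steps(5) + steps(4) = 8 + 5 = 13

13


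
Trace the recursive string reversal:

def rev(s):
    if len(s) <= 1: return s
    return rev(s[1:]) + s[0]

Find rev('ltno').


rev('ltno') = rev('tno') + 'l'
rev('tno') = rev('no') + 't'
rev('no') = rev('o') + 'n'
rev('o') = 'o'  (base case)
Concatenating: 'o' + 'n' + 't' + 'l' = 'ontl'

ontl


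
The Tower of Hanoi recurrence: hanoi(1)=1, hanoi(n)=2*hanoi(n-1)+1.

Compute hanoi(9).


hanoi(9) = 2 * hanoi(8) + 1
hanoi(8) = 2 * hanoi(7) + 1
hanoi(7) = 2 * hanoi(6) + 1
hanoi(6) = 2 * hanoi(5) + 1
hanoi(5) = 2 * hanoi(4) + 1
hanoi(4) = 2 * hanoi(3) + 1
hanoi(3) = 2 * hanoi(2) + 1
hanoi(2) = 2 * hanoi(1) + 1
hanoi(1) = 1  (base case)
hanoi(2) = 2 * 1 + 1 = 3
hanoi(3) = 2 * 3 + 1 = 7
hanoi(4) = 2 * 7 + 1 = 15
hanoi(5) = 2 * 15 + 1 = 31
hanoi(6) = 2 * 31 + 1 = 63
hanoi(7) = 2 * 63 + 1 = 127
hanoi(8) = 2 * 127 + 1 = 255
hanoi(9) = 2 * 255 + 1 = 511

511


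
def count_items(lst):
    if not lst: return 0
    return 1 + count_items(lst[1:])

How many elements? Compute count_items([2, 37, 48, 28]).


count_items([2, 37, 48, 28]) = 1 + count_items([37, 48, 28])
count_items([37, 48, 28]) = 1 + count_items([48, 28])
count_items([48, 28]) = 1 + count_items([28])
count_items([28]) = 1 + count_items([])
count_items([]) = 0  (base case)
Unwinding: 1 + 1 + 1 + 1 + 0 = 4

4


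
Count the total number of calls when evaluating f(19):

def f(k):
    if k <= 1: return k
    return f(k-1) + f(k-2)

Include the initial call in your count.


Let C(n) = total calls for f(n)
C(0) = 1, C(1) = 1
C(2) = 1 + C(1) + C(0) = 1 + 1 + 1 = 3
C(3) = 1 + C(2) + C(1) = 1 + 3 + 1 = 5
C(4) = 1 + C(3) + C(2) = 1 + 5 + 3 = 9
C(5) = 1 + C(4) + C(3) = 1 + 9 + 5 = 15
C(6) = 1 + C(5) + C(4) = 1 + 15 + 9 = 25
C(7) = 1 + C(6) + C(5) = 1 + 25 + 15 = 41
C(8) = 1 + C(7) + C(6) = 1 + 41 + 25 = 67
C(9) = 1 + C(8) + C(7) = 1 + 67 + 41 = 109
C(10) = 1 + C(9) + C(8) = 1 + 109 + 67 = 177
C(11) = 1 + C(10) + C(9) = 1 + 177 + 109 = 287
C(12) = 1 + C(11) + C(10) = 1 + 287 + 177 = 465
C(13) = 1 + C(12) + C(11) = 1 + 465 + 287 = 753
C(14) = 1 + C(13) + C(12) = 1 + 753 + 465 = 1219
C(15) = 1 + C(14) + C(13) = 1 + 1219 + 753 = 1973
C(16) = 1 + C(15) + C(14) = 1 + 1973 + 1219 = 3193
C(17) = 1 + C(16) + C(15) = 1 + 3193 + 1973 = 5167
C(18) = 1 + C(17) + C(16) = 1 + 5167 + 3193 = 8361
C(19) = 1 + C(18) + C(17) = 1 + 8361 + 5167 = 13529

13529


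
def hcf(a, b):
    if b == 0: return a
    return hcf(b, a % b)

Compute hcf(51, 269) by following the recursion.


hcf(51, 269) = hcf(269, 51)
hcf(269, 51) = hcf(51, 14)
hcf(51, 14) = hcf(14, 9)
hcf(14, 9) = hcf(9, 5)
hcf(9, 5) = hcf(5, 4)
hcf(5, 4) = hcf(4, 1)
hcf(4, 1) = hcf(1, 0)
hcf(1, 0) = 1  (base case)

1


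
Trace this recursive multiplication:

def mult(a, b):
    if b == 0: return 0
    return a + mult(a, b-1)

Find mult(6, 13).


mult(6, 13) = 6 + mult(6, 12)
mult(6, 12) = 6 + mult(6, 11)
mult(6, 11) = 6 + mult(6, 10)
mult(6, 10) = 6 + mult(6, 9)
mult(6, 9) = 6 + mult(6, 8)
mult(6, 8) = 6 + mult(6, 7)
mult(6, 7) = 6 + mult(6, 6)
mult(6, 6) = 6 + mult(6, 5)
mult(6, 5) = 6 + mult(6, 4)
mult(6, 4) = 6 + mult(6, 3)
mult(6, 3) = 6 + mult(6, 2)
mult(6, 2) = 6 + mult(6, 1)
mult(6, 1) = 6 + mult(6, 0)
mult(6, 0) = 0  (base case)
Total: 6 + 6 + 6 + 6 + 6 + 6 + 6 + 6 + 6 + 6 + 6 + 6 + 6 + 0 = 78

78


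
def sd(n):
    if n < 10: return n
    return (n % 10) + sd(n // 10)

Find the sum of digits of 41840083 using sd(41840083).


sd(41840083) = 3 + sd(4184008)
sd(4184008) = 8 + sd(418400)
sd(418400) = 0 + sd(41840)
sd(41840) = 0 + sd(4184)
sd(4184) = 4 + sd(418)
sd(418) = 8 + sd(41)
sd(41) = 1 + sd(4)
sd(4) = 4  (base case)
Total: 3 + 8 + 0 + 0 + 4 + 8 + 1 + 4 = 28

28


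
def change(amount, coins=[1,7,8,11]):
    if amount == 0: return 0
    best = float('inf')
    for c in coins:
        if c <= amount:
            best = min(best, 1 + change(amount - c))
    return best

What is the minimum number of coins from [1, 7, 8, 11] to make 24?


Building up with DP:
change(0) = 0
change(1) = min(1+change(0)=1+0=1) = 1
change(2) = min(1+change(1)=1+1=2) = 2
change(3) = min(1+change(2)=1+2=3) = 3
change(4) = min(1+change(3)=1+3=4) = 4
change(5) = min(1+change(4)=1+4=5) = 5
change(6) = min(1+change(5)=1+5=6) = 6
change(7) = min(1+change(6)=1+6=7, 1+change(0)=1+0=1) = 1
change(8) = min(1+change(7)=1+1=2, 1+change(1)=1+1=2, 1+change(0)=1+0=1) = 1
change(9) = min(1+change(8)=1+1=2, 1+change(2)=1+2=3, 1+change(1)=1+1=2) = 2
change(10) = min(1+change(9)=1+2=3, 1+change(3)=1+3=4, 1+change(2)=1+2=3) = 3
change(11) = min(1+change(10)=1+3=4, 1+change(4)=1+4=5, 1+change(3)=1+3=4, 1+change(0)=1+0=1) = 1
change(12) = min(1+change(11)=1+1=2, 1+change(5)=1+5=6, 1+change(4)=1+4=5, 1+change(1)=1+1=2) = 2
change(13) = min(1+change(12)=1+2=3, 1+change(6)=1+6=7, 1+change(5)=1+5=6, 1+change(2)=1+2=3) = 3
change(14) = min(1+change(13)=1+3=4, 1+change(7)=1+1=2, 1+change(6)=1+6=7, 1+change(3)=1+3=4) = 2
change(15) = min(1+change(14)=1+2=3, 1+change(8)=1+1=2, 1+change(7)=1+1=2, 1+change(4)=1+4=5) = 2
change(16) = min(1+change(15)=1+2=3, 1+change(9)=1+2=3, 1+change(8)=1+1=2, 1+change(5)=1+5=6) = 2
change(17) = min(1+change(16)=1+2=3, 1+change(10)=1+3=4, 1+change(9)=1+2=3, 1+change(6)=1+6=7) = 3
change(18) = min(1+change(17)=1+3=4, 1+change(11)=1+1=2, 1+change(10)=1+3=4, 1+change(7)=1+1=2) = 2
change(19) = min(1+change(18)=1+2=3, 1+change(12)=1+2=3, 1+change(11)=1+1=2, 1+change(8)=1+1=2) = 2
change(20) = min(1+change(19)=1+2=3, 1+change(13)=1+3=4, 1+change(12)=1+2=3, 1+change(9)=1+2=3) = 3
change(21) = min(1+change(20)=1+3=4, 1+change(14)=1+2=3, 1+change(13)=1+3=4, 1+change(10)=1+3=4) = 3
change(22) = min(1+change(21)=1+3=4, 1+change(15)=1+2=3, 1+change(14)=1+2=3, 1+change(11)=1+1=2) = 2
change(23) = min(1+change(22)=1+2=3, 1+change(16)=1+2=3, 1+change(15)=1+2=3, 1+change(12)=1+2=3) = 3
change(24) = min(1+change(23)=1+3=4, 1+change(17)=1+3=4, 1+change(16)=1+2=3, 1+change(13)=1+3=4) = 3

3


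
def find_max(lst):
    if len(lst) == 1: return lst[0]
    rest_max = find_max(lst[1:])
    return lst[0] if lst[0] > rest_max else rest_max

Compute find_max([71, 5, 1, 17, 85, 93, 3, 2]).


find_max([71, 5, 1, 17, 85, 93, 3, 2]): compare 71 with find_max([5, 1, 17, 85, 93, 3, 2])
find_max([5, 1, 17, 85, 93, 3, 2]): compare 5 with find_max([1, 17, 85, 93, 3, 2])
find_max([1, 17, 85, 93, 3, 2]): compare 1 with find_max([17, 85, 93, 3, 2])
find_max([17, 85, 93, 3, 2]): compare 17 with find_max([85, 93, 3, 2])
find_max([85, 93, 3, 2]): compare 85 with find_max([93, 3, 2])
find_max([93, 3, 2]): compare 93 with find_max([3, 2])
find_max([3, 2]): compare 3 with find_max([2])
find_max([2]) = 2  (base case)
Compare 3 with 2 -> 3
Compare 93 with 3 -> 93
Compare 85 with 93 -> 93
Compare 17 with 93 -> 93
Compare 1 with 93 -> 93
Compare 5 with 93 -> 93
Compare 71 with 93 -> 93

93


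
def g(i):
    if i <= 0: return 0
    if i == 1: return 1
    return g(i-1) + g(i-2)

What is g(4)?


Computing g(4) bottom-up:
g(0) = 0
g(1) = 1
g(2) = g(1) + g(0) = 1 + 0 = 1
g(3) = g(2) + g(1) = 1 + 1 = 2
g(4) = g(3) + g(2) = 2 + 1 = 3

3


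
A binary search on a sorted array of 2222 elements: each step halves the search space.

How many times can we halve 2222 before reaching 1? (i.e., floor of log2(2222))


2222 / 2 = 1111
1111 / 2 = 555
555 / 2 = 277
277 / 2 = 138
138 / 2 = 69
69 / 2 = 34
34 / 2 = 17
17 / 2 = 8
8 / 2 = 4
4 / 2 = 2
2 / 2 = 1
Reached 1 after 11 halvings

11


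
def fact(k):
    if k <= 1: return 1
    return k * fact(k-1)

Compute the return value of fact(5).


fact(5)
= 5 * fact(4)
= 5 * 4 * fact(3)
= 5 * 4 * 3 * fact(2)
= 5 * 4 * 3 * 2 * fact(1)
= 5 * 4 * 3 * 2 * 1
= 120

120


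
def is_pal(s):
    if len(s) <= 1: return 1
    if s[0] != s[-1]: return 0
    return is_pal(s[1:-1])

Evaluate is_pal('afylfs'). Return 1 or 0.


is_pal('afylfs'): s[0]='a' != s[-1]='s' -> return 0
Result: 0 (not a palindrome)

0


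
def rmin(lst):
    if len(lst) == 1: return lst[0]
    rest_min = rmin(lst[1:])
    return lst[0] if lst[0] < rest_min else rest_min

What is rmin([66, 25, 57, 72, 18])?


rmin([66, 25, 57, 72, 18]): compare 66 with rmin([25, 57, 72, 18])
rmin([25, 57, 72, 18]): compare 25 with rmin([57, 72, 18])
rmin([57, 72, 18]): compare 57 with rmin([72, 18])
rmin([72, 18]): compare 72 with rmin([18])
rmin([18]) = 18  (base case)
Compare 72 with 18 -> 18
Compare 57 with 18 -> 18
Compare 25 with 18 -> 18
Compare 66 with 18 -> 18

18


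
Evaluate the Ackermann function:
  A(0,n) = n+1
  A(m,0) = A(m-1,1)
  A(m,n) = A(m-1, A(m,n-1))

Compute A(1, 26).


A(1, 26) = A(0, A(1, 25))
  A(1, 25) = A(0, A(1, 24))
    A(1, 24) = A(0, A(1, 23))
      A(1, 23) = A(0, A(1, 22))
        A(1, 22) = A(0, A(1, 21))
          A(1, 21) = A(0, A(1, 20))
          A(1, 20) = A(0, A(1, 19))
          A(1, 19) = A(0, A(1, 18))
          A(1, 18) = A(0, A(1, 17))
          A(1, 17) = A(0, A(1, 16))
          A(1, 16) = A(0, A(1, 15))
          A(1, 15) = A(0, A(1, 14))
          A(1, 14) = A(0, A(1, 13))
          A(1, 13) = A(0, A(1, 12))
          A(1, 12) = A(0, A(1, 11))
          A(1, 11) = A(0, A(1, 10))
          A(1, 10) = A(0, A(1, 9))
          A(1, 9) = A(0, A(1, 8))
          A(1, 8) = A(0, A(1, 7))
          A(1, 7) = A(0, A(1, 6))
          A(1, 6) = A(0, A(1, 5))
          A(1, 5) = A(0, A(1, 4))
          A(1, 4) = A(0, A(1, 3))
          A(1, 3) = A(0, A(1, 2))
          A(1, 2) = A(0, A(1, 1))
... (trace truncated)
Result: A(1, 26) = 28

28


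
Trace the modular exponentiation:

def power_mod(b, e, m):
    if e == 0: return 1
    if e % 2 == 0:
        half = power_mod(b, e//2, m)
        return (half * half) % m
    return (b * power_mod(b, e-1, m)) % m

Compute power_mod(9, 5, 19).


power_mod(9, 5, 19): e is odd, compute power_mod(9, 4, 19)
  power_mod(9, 4, 19): e is even, compute power_mod(9, 2, 19)
    power_mod(9, 2, 19): e is even, compute power_mod(9, 1, 19)
      power_mod(9, 1, 19): e is odd, compute power_mod(9, 0, 19)
        power_mod(9, 0, 19) = 1
      (9 * 1) % 19 = 9
    half=9, (9*9) % 19 = 5
  half=5, (5*5) % 19 = 6
(9 * 6) % 19 = 16

16


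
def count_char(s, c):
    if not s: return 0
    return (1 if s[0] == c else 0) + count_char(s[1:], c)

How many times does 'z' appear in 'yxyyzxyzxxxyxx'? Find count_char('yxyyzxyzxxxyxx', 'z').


s[0]='y' != 'z' -> 0
s[0]='x' != 'z' -> 0
s[0]='y' != 'z' -> 0
s[0]='y' != 'z' -> 0
s[0]='z' == 'z' -> 1
s[0]='x' != 'z' -> 0
s[0]='y' != 'z' -> 0
s[0]='z' == 'z' -> 1
s[0]='x' != 'z' -> 0
s[0]='x' != 'z' -> 0
s[0]='x' != 'z' -> 0
s[0]='y' != 'z' -> 0
s[0]='x' != 'z' -> 0
s[0]='x' != 'z' -> 0
Sum: 0 + 0 + 0 + 0 + 1 + 0 + 0 + 1 + 0 + 0 + 0 + 0 + 0 + 0 = 2

2


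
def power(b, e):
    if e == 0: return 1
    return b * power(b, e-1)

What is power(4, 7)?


power(4, 7)
= 4 * power(4, 6)
= 4 * 4 * power(4, 5)
= 4 * 4 * 4 * power(4, 4)
= 4 * 4 * 4 * 4 * power(4, 3)
= 4 * 4 * 4 * 4 * 4 * power(4, 2)
= 4 * 4 * 4 * 4 * 4 * 4 * power(4, 1)
= 4 * 4 * 4 * 4 * 4 * 4 * 4 * power(4, 0)
= 4 * 4 * 4 * 4 * 4 * 4 * 4 * 1
= 16384

16384


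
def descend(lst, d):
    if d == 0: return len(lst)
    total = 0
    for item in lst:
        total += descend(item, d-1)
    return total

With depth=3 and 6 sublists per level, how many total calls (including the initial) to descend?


At depth 0 (root): 1 call
At depth 1: each of 1 parents calls descend on 6 children = 6 calls
At depth 2: each of 6 parents calls descend on 6 children = 36 calls
At depth 3: each of 36 parents calls descend on 6 children = 216 calls
Total: 1 + 6 + 36 + 216 = 259

259


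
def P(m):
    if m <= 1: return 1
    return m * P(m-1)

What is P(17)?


P(17)
= 17 * P(16)
= 17 * 16 * P(15)
= 17 * 16 * 15 * P(14)
= 17 * 16 * 15 * 14 * P(13)
= 17 * 16 * 15 * 14 * 13 * P(12)
= 17 * 16 * 15 * 14 * 13 * 12 * P(11)
= 17 * 16 * 15 * 14 * 13 * 12 * 11 * P(10)
= 17 * 16 * 15 * 14 * 13 * 12 * 11 * 10 * P(9)
= 17 * 16 * 15 * 14 * 13 * 12 * 11 * 10 * 9 * P(8)
= 17 * 16 * 15 * 14 * 13 * 12 * 11 * 10 * 9 * 8 * P(7)
= 17 * 16 * 15 * 14 * 13 * 12 * 11 * 10 * 9 * 8 * 7 * P(6)
= 17 * 16 * 15 * 14 * 13 * 12 * 11 * 10 * 9 * 8 * 7 * 6 * P(5)
= 17 * 16 * 15 * 14 * 13 * 12 * 11 * 10 * 9 * 8 * 7 * 6 * 5 * P(4)
= 17 * 16 * 15 * 14 * 13 * 12 * 11 * 10 * 9 * 8 * 7 * 6 * 5 * 4 * P(3)
= 17 * 16 * 15 * 14 * 13 * 12 * 11 * 10 * 9 * 8 * 7 * 6 * 5 * 4 * 3 * P(2)
= 17 * 16 * 15 * 14 * 13 * 12 * 11 * 10 * 9 * 8 * 7 * 6 * 5 * 4 * 3 * 2 * P(1)
= 17 * 16 * 15 * 14 * 13 * 12 * 11 * 10 * 9 * 8 * 7 * 6 * 5 * 4 * 3 * 2 * 1
= 355687428096000

355687428096000


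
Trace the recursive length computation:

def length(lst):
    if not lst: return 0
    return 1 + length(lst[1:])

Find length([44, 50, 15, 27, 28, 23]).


length([44, 50, 15, 27, 28, 23]) = 1 + length([50, 15, 27, 28, 23])
length([50, 15, 27, 28, 23]) = 1 + length([15, 27, 28, 23])
length([15, 27, 28, 23]) = 1 + length([27, 28, 23])
length([27, 28, 23]) = 1 + length([28, 23])
length([28, 23]) = 1 + length([23])
length([23]) = 1 + length([])
length([]) = 0  (base case)
Unwinding: 1 + 1 + 1 + 1 + 1 + 1 + 0 = 6

6


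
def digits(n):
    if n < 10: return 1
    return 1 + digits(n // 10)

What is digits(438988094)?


digits(438988094) = 1 + digits(43898809)
digits(43898809) = 1 + digits(4389880)
digits(4389880) = 1 + digits(438988)
digits(438988) = 1 + digits(43898)
digits(43898) = 1 + digits(4389)
digits(4389) = 1 + digits(438)
digits(438) = 1 + digits(43)
digits(43) = 1 + digits(4)
digits(4) = 1  (base case: 4 < 10)
Unwinding: 1 + 1 + 1 + 1 + 1 + 1 + 1 + 1 + 1 = 9

9


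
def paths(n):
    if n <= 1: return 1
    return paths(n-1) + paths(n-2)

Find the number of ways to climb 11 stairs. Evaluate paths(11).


Building up from base cases:
paths(0) = 1
paths(1) = 1
paths(2) = paths(1) + paths(0) = 1 + 1 = 2
paths(3) = paths(2) + paths(1) = 2 + 1 = 3
paths(4) = paths(3) + paths(2) = 3 + 2 = 5
paths(5) = paths(4) + paths(3) = 5 + 3 = 8
paths(6) = paths(5) + paths(4) = 8 + 5 = 13
paths(7) = paths(6) + paths(5) = 13 + 8 = 21
paths(8) = paths(7) + paths(6) = 21 + 13 = 34
paths(9) = paths(8) + paths(7) = 34 + 21 = 55
paths(10) = paths(9) + paths(8) = 55 + 34 = 89
paths(11) = paths(10) + paths(9) = 89 + 55 = 144

144


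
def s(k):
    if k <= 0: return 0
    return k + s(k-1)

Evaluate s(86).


s(86)
= 86 + 85 + 84 + 83 + 82 + 81 + 80 + 79 + 78 + 77 + 76 + 75 + 74 + 73 + 72 + 71 + 70 + 69 + 68 + 67 + 66 + 65 + 64 + 63 + 62 + 61 + 60 + 59 + 58 + 57 + 56 + 55 + 54 + 53 + 52 + 51 + 50 + 49 + 48 + 47 + 46 + 45 + 44 + 43 + 42 + 41 + 40 + 39 + 38 + 37 + 36 + 35 + 34 + 33 + 32 + 31 + 30 + 29 + 28 + 27 + 26 + 25 + 24 + 23 + 22 + 21 + 20 + 19 + 18 + 17 + 16 + 15 + 14 + 13 + 12 + 11 + 10 + 9 + 8 + 7 + 6 + 5 + 4 + 3 + 2 + 1 + s(0)
= 86 + 85 + 84 + 83 + 82 + 81 + 80 + 79 + 78 + 77 + 76 + 75 + 74 + 73 + 72 + 71 + 70 + 69 + 68 + 67 + 66 + 65 + 64 + 63 + 62 + 61 + 60 + 59 + 58 + 57 + 56 + 55 + 54 + 53 + 52 + 51 + 50 + 49 + 48 + 47 + 46 + 45 + 44 + 43 + 42 + 41 + 40 + 39 + 38 + 37 + 36 + 35 + 34 + 33 + 32 + 31 + 30 + 29 + 28 + 27 + 26 + 25 + 24 + 23 + 22 + 21 + 20 + 19 + 18 + 17 + 16 + 15 + 14 + 13 + 12 + 11 + 10 + 9 + 8 + 7 + 6 + 5 + 4 + 3 + 2 + 1 + 0
= 3741

3741


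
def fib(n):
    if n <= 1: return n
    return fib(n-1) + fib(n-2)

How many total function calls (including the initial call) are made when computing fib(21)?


Let C(n) = total calls for fib(n)
C(0) = 1, C(1) = 1
C(2) = 1 + C(1) + C(0) = 1 + 1 + 1 = 3
C(3) = 1 + C(2) + C(1) = 1 + 3 + 1 = 5
C(4) = 1 + C(3) + C(2) = 1 + 5 + 3 = 9
C(5) = 1 + C(4) + C(3) = 1 + 9 + 5 = 15
C(6) = 1 + C(5) + C(4) = 1 + 15 + 9 = 25
C(7) = 1 + C(6) + C(5) = 1 + 25 + 15 = 41
C(8) = 1 + C(7) + C(6) = 1 + 41 + 25 = 67
C(9) = 1 + C(8) + C(7) = 1 + 67 + 41 = 109
C(10) = 1 + C(9) + C(8) = 1 + 109 + 67 = 177
C(11) = 1 + C(10) + C(9) = 1 + 177 + 109 = 287
C(12) = 1 + C(11) + C(10) = 1 + 287 + 177 = 465
C(13) = 1 + C(12) + C(11) = 1 + 465 + 287 = 753
C(14) = 1 + C(13) + C(12) = 1 + 753 + 465 = 1219
C(15) = 1 + C(14) + C(13) = 1 + 1219 + 753 = 1973
C(16) = 1 + C(15) + C(14) = 1 + 1973 + 1219 = 3193
C(17) = 1 + C(16) + C(15) = 1 + 3193 + 1973 = 5167
C(18) = 1 + C(17) + C(16) = 1 + 5167 + 3193 = 8361
C(19) = 1 + C(18) + C(17) = 1 + 8361 + 5167 = 13529
C(20) = 1 + C(19) + C(18) = 1 + 13529 + 8361 = 21891
C(21) = 1 + C(20) + C(19) = 1 + 21891 + 13529 = 35421

35421


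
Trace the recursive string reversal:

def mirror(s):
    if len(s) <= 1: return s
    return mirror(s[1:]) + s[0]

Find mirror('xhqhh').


mirror('xhqhh') = mirror('hqhh') + 'x'
mirror('hqhh') = mirror('qhh') + 'h'
mirror('qhh') = mirror('hh') + 'q'
mirror('hh') = mirror('h') + 'h'
mirror('h') = 'h'  (base case)
Concatenating: 'h' + 'h' + 'q' + 'h' + 'x' = 'hhqhx'

hhqhx


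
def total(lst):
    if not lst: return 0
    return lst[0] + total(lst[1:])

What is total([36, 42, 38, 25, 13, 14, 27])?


total([36, 42, 38, 25, 13, 14, 27]) = 36 + total([42, 38, 25, 13, 14, 27])
total([42, 38, 25, 13, 14, 27]) = 42 + total([38, 25, 13, 14, 27])
total([38, 25, 13, 14, 27]) = 38 + total([25, 13, 14, 27])
total([25, 13, 14, 27]) = 25 + total([13, 14, 27])
total([13, 14, 27]) = 13 + total([14, 27])
total([14, 27]) = 14 + total([27])
total([27]) = 27 + total([])
total([]) = 0  (base case)
Total: 36 + 42 + 38 + 25 + 13 + 14 + 27 + 0 = 195

195


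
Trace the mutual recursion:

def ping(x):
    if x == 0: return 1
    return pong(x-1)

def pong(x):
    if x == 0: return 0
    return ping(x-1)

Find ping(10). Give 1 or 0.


ping(10) = pong(9)
pong(9) = ping(8)
ping(8) = pong(7)
pong(7) = ping(6)
ping(6) = pong(5)
pong(5) = ping(4)
ping(4) = pong(3)
pong(3) = ping(2)
ping(2) = pong(1)
pong(1) = ping(0)
ping(0) = 1  (base case)
Result: 1

1


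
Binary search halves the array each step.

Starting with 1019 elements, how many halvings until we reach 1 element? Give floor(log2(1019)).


1019 / 2 = 509
509 / 2 = 254
254 / 2 = 127
127 / 2 = 63
63 / 2 = 31
31 / 2 = 15
15 / 2 = 7
7 / 2 = 3
3 / 2 = 1
Reached 1 after 9 halvings

9


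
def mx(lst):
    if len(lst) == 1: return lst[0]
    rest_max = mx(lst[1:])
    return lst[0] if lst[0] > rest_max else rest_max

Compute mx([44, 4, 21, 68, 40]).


mx([44, 4, 21, 68, 40]): compare 44 with mx([4, 21, 68, 40])
mx([4, 21, 68, 40]): compare 4 with mx([21, 68, 40])
mx([21, 68, 40]): compare 21 with mx([68, 40])
mx([68, 40]): compare 68 with mx([40])
mx([40]) = 40  (base case)
Compare 68 with 40 -> 68
Compare 21 with 68 -> 68
Compare 4 with 68 -> 68
Compare 44 with 68 -> 68

68


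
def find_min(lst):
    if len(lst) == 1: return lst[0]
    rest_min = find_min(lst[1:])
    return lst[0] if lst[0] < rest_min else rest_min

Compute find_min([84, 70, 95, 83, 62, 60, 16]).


find_min([84, 70, 95, 83, 62, 60, 16]): compare 84 with find_min([70, 95, 83, 62, 60, 16])
find_min([70, 95, 83, 62, 60, 16]): compare 70 with find_min([95, 83, 62, 60, 16])
find_min([95, 83, 62, 60, 16]): compare 95 with find_min([83, 62, 60, 16])
find_min([83, 62, 60, 16]): compare 83 with find_min([62, 60, 16])
find_min([62, 60, 16]): compare 62 with find_min([60, 16])
find_min([60, 16]): compare 60 with find_min([16])
find_min([16]) = 16  (base case)
Compare 60 with 16 -> 16
Compare 62 with 16 -> 16
Compare 83 with 16 -> 16
Compare 95 with 16 -> 16
Compare 70 with 16 -> 16
Compare 84 with 16 -> 16

16


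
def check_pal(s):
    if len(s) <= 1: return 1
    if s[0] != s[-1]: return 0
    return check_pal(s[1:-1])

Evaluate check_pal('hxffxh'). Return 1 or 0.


check_pal('hxffxh'): s[0]='h' == s[-1]='h' -> check check_pal('xffx')
check_pal('xffx'): s[0]='x' == s[-1]='x' -> check check_pal('ff')
check_pal('ff'): s[0]='f' == s[-1]='f' -> check check_pal('')
check_pal(''): len <= 1 -> return 1  (base case)
Result: 1 (palindrome)

1


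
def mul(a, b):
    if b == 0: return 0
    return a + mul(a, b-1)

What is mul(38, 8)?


mul(38, 8) = 38 + mul(38, 7)
mul(38, 7) = 38 + mul(38, 6)
mul(38, 6) = 38 + mul(38, 5)
mul(38, 5) = 38 + mul(38, 4)
mul(38, 4) = 38 + mul(38, 3)
mul(38, 3) = 38 + mul(38, 2)
mul(38, 2) = 38 + mul(38, 1)
mul(38, 1) = 38 + mul(38, 0)
mul(38, 0) = 0  (base case)
Total: 38 + 38 + 38 + 38 + 38 + 38 + 38 + 38 + 0 = 304

304


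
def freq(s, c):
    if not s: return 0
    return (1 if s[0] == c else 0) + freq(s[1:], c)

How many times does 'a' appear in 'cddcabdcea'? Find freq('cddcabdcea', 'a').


s[0]='c' != 'a' -> 0
s[0]='d' != 'a' -> 0
s[0]='d' != 'a' -> 0
s[0]='c' != 'a' -> 0
s[0]='a' == 'a' -> 1
s[0]='b' != 'a' -> 0
s[0]='d' != 'a' -> 0
s[0]='c' != 'a' -> 0
s[0]='e' != 'a' -> 0
s[0]='a' == 'a' -> 1
Sum: 0 + 0 + 0 + 0 + 1 + 0 + 0 + 0 + 0 + 1 = 2

2


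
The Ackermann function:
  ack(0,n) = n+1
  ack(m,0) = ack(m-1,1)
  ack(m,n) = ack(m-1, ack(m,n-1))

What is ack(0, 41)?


ack(0, 41) = 42
Result: ack(0, 41) = 42

42


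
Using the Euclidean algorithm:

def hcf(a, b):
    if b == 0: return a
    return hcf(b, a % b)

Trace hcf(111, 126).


hcf(111, 126) = hcf(126, 111)
hcf(126, 111) = hcf(111, 15)
hcf(111, 15) = hcf(15, 6)
hcf(15, 6) = hcf(6, 3)
hcf(6, 3) = hcf(3, 0)
hcf(3, 0) = 3  (base case)

3


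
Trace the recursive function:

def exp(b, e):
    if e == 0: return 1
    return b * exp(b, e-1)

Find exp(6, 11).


exp(6, 11)
= 6 * exp(6, 10)
= 6 * 6 * exp(6, 9)
= 6 * 6 * 6 * exp(6, 8)
= 6 * 6 * 6 * 6 * exp(6, 7)
= 6 * 6 * 6 * 6 * 6 * exp(6, 6)
= 6 * 6 * 6 * 6 * 6 * 6 * exp(6, 5)
= 6 * 6 * 6 * 6 * 6 * 6 * 6 * exp(6, 4)
= 6 * 6 * 6 * 6 * 6 * 6 * 6 * 6 * exp(6, 3)
= 6 * 6 * 6 * 6 * 6 * 6 * 6 * 6 * 6 * exp(6, 2)
= 6 * 6 * 6 * 6 * 6 * 6 * 6 * 6 * 6 * 6 * exp(6, 1)
= 6 * 6 * 6 * 6 * 6 * 6 * 6 * 6 * 6 * 6 * 6 * exp(6, 0)
= 6 * 6 * 6 * 6 * 6 * 6 * 6 * 6 * 6 * 6 * 6 * 1
= 362797056

362797056


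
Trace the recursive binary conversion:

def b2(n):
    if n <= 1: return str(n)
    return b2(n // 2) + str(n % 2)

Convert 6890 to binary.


b2(6890) = b2(3445) + '0'
b2(3445) = b2(1722) + '1'
b2(1722) = b2(861) + '0'
b2(861) = b2(430) + '1'
b2(430) = b2(215) + '0'
b2(215) = b2(107) + '1'
b2(107) = b2(53) + '1'
b2(53) = b2(26) + '1'
b2(26) = b2(13) + '0'
b2(13) = b2(6) + '1'
b2(6) = b2(3) + '0'
b2(3) = b2(1) + '1'
b2(1) = '1'  (base case)
Concatenating: '1' + '1' + '0' + '1' + '0' + '1' + '1' + '1' + '0' + '1' + '0' + '1' + '0' = '1101011101010'

1101011101010


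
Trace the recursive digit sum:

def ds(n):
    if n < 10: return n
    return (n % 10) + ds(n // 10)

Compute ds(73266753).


ds(73266753) = 3 + ds(7326675)
ds(7326675) = 5 + ds(732667)
ds(732667) = 7 + ds(73266)
ds(73266) = 6 + ds(7326)
ds(7326) = 6 + ds(732)
ds(732) = 2 + ds(73)
ds(73) = 3 + ds(7)
ds(7) = 7  (base case)
Total: 3 + 5 + 7 + 6 + 6 + 2 + 3 + 7 = 39

39


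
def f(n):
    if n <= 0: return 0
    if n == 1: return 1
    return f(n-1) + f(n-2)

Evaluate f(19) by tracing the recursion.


Computing f(19) bottom-up:
f(0) = 0
f(1) = 1
f(2) = f(1) + f(0) = 1 + 0 = 1
f(3) = f(2) + f(1) = 1 + 1 = 2
f(4) = f(3) + f(2) = 2 + 1 = 3
f(5) = f(4) + f(3) = 3 + 2 = 5
f(6) = f(5) + f(4) = 5 + 3 = 8
f(7) = f(6) + f(5) = 8 + 5 = 13
f(8) = f(7) + f(6) = 13 + 8 = 21
f(9) = f(8) + f(7) = 21 + 13 = 34
f(10) = f(9) + f(8) = 34 + 21 = 55
f(11) = f(10) + f(9) = 55 + 34 = 89
f(12) = f(11) + f(10) = 89 + 55 = 144
f(13) = f(12) + f(11) = 144 + 89 = 233
f(14) = f(13) + f(12) = 233 + 144 = 377
f(15) = f(14) + f(13) = 377 + 233 = 610
f(16) = f(15) + f(14) = 610 + 377 = 987
f(17) = f(16) + f(15) = 987 + 610 = 1597
f(18) = f(17) + f(16) = 1597 + 987 = 2584
f(19) = f(18) + f(17) = 2584 + 1597 = 4181

4181


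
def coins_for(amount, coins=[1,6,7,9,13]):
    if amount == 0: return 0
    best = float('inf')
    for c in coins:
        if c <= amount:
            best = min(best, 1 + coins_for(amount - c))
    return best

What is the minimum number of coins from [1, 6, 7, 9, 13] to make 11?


Building up with DP:
coins_for(0) = 0
coins_for(1) = min(1+coins_for(0)=1+0=1) = 1
coins_for(2) = min(1+coins_for(1)=1+1=2) = 2
coins_for(3) = min(1+coins_for(2)=1+2=3) = 3
coins_for(4) = min(1+coins_for(3)=1+3=4) = 4
coins_for(5) = min(1+coins_for(4)=1+4=5) = 5
coins_for(6) = min(1+coins_for(5)=1+5=6, 1+coins_for(0)=1+0=1) = 1
coins_for(7) = min(1+coins_for(6)=1+1=2, 1+coins_for(1)=1+1=2, 1+coins_for(0)=1+0=1) = 1
coins_for(8) = min(1+coins_for(7)=1+1=2, 1+coins_for(2)=1+2=3, 1+coins_for(1)=1+1=2) = 2
coins_for(9) = min(1+coins_for(8)=1+2=3, 1+coins_for(3)=1+3=4, 1+coins_for(2)=1+2=3, 1+coins_for(0)=1+0=1) = 1
coins_for(10) = min(1+coins_for(9)=1+1=2, 1+coins_for(4)=1+4=5, 1+coins_for(3)=1+3=4, 1+coins_for(1)=1+1=2) = 2
coins_for(11) = min(1+coins_for(10)=1+2=3, 1+coins_for(5)=1+5=6, 1+coins_for(4)=1+4=5, 1+coins_for(2)=1+2=3) = 3

3


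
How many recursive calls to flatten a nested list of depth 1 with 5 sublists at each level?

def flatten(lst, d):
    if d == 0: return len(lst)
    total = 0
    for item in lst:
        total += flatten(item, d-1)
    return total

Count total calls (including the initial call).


At depth 0 (root): 1 call
At depth 1: each of 1 parents calls flatten on 5 children = 5 calls
Total: 1 + 5 = 6

6


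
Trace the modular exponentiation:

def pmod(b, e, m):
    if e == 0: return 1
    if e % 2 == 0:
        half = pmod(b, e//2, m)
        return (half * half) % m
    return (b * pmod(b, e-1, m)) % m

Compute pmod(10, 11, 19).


pmod(10, 11, 19): e is odd, compute pmod(10, 10, 19)
  pmod(10, 10, 19): e is even, compute pmod(10, 5, 19)
    pmod(10, 5, 19): e is odd, compute pmod(10, 4, 19)
      pmod(10, 4, 19): e is even, compute pmod(10, 2, 19)
        pmod(10, 2, 19): e is even, compute pmod(10, 1, 19)
          pmod(10, 1, 19): e is odd, compute pmod(10, 0, 19)
          pmod(10, 0, 19) = 1
          (10 * 1) % 19 = 10
        half=10, (10*10) % 19 = 5
      half=5, (5*5) % 19 = 6
    (10 * 6) % 19 = 3
  half=3, (3*3) % 19 = 9
(10 * 9) % 19 = 14

14


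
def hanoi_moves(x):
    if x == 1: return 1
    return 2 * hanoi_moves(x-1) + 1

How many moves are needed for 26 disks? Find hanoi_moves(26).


hanoi_moves(26) = 2 * hanoi_moves(25) + 1
hanoi_moves(25) = 2 * hanoi_moves(24) + 1
hanoi_moves(24) = 2 * hanoi_moves(23) + 1
hanoi_moves(23) = 2 * hanoi_moves(22) + 1
hanoi_moves(22) = 2 * hanoi_moves(21) + 1
hanoi_moves(21) = 2 * hanoi_moves(20) + 1
hanoi_moves(20) = 2 * hanoi_moves(19) + 1
hanoi_moves(19) = 2 * hanoi_moves(18) + 1
hanoi_moves(18) = 2 * hanoi_moves(17) + 1
hanoi_moves(17) = 2 * hanoi_moves(16) + 1
hanoi_moves(16) = 2 * hanoi_moves(15) + 1
hanoi_moves(15) = 2 * hanoi_moves(14) + 1
hanoi_moves(14) = 2 * hanoi_moves(13) + 1
hanoi_moves(13) = 2 * hanoi_moves(12) + 1
hanoi_moves(12) = 2 * hanoi_moves(11) + 1
hanoi_moves(11) = 2 * hanoi_moves(10) + 1
hanoi_moves(10) = 2 * hanoi_moves(9) + 1
hanoi_moves(9) = 2 * hanoi_moves(8) + 1
hanoi_moves(8) = 2 * hanoi_moves(7) + 1
hanoi_moves(7) = 2 * hanoi_moves(6) + 1
hanoi_moves(6) = 2 * hanoi_moves(5) + 1
hanoi_moves(5) = 2 * hanoi_moves(4) + 1
hanoi_moves(4) = 2 * hanoi_moves(3) + 1
hanoi_moves(3) = 2 * hanoi_moves(2) + 1
hanoi_moves(2) = 2 * hanoi_moves(1) + 1
hanoi_moves(1) = 1  (base case)
hanoi_moves(2) = 2 * 1 + 1 = 3
hanoi_moves(3) = 2 * 3 + 1 = 7
hanoi_moves(4) = 2 * 7 + 1 = 15
hanoi_moves(5) = 2 * 15 + 1 = 31
hanoi_moves(6) = 2 * 31 + 1 = 63
hanoi_moves(7) = 2 * 63 + 1 = 127
hanoi_moves(8) = 2 * 127 + 1 = 255
hanoi_moves(9) = 2 * 255 + 1 = 511
hanoi_moves(10) = 2 * 511 + 1 = 1023
hanoi_moves(11) = 2 * 1023 + 1 = 2047
hanoi_moves(12) = 2 * 2047 + 1 = 4095
hanoi_moves(13) = 2 * 4095 + 1 = 8191
hanoi_moves(14) = 2 * 8191 + 1 = 16383
hanoi_moves(15) = 2 * 16383 + 1 = 32767
hanoi_moves(16) = 2 * 32767 + 1 = 65535
hanoi_moves(17) = 2 * 65535 + 1 = 131071
hanoi_moves(18) = 2 * 131071 + 1 = 262143
hanoi_moves(19) = 2 * 262143 + 1 = 524287
hanoi_moves(20) = 2 * 524287 + 1 = 1048575
hanoi_moves(21) = 2 * 1048575 + 1 = 2097151
hanoi_moves(22) = 2 * 2097151 + 1 = 4194303
hanoi_moves(23) = 2 * 4194303 + 1 = 8388607
hanoi_moves(24) = 2 * 8388607 + 1 = 16777215
hanoi_moves(25) = 2 * 16777215 + 1 = 33554431
hanoi_moves(26) = 2 * 33554431 + 1 = 67108863

67108863
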